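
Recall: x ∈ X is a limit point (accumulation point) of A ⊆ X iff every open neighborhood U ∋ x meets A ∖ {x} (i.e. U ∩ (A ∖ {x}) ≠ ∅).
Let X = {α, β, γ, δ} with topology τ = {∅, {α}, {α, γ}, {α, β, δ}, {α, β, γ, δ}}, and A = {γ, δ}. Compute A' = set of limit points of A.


A' = {β}

For each x ∈ X, list the open sets U ∈ τ with x ∈ U, then check whether U ∩ (A ∖ {x}) ≠ ∅ for every such U.
  x = α: open {α} ∋ x has {α} ∩ (A ∖ {α}) = ∅, so x is NOT a limit point.
  x = β: opens ∋ x are {α, β, δ}, {α, β, γ, δ}; each meets A ∖ {β}, so x IS a limit point.
  x = γ: open {α, γ} ∋ x has {α, γ} ∩ (A ∖ {γ}) = ∅, so x is NOT a limit point.
  x = δ: open {α, β, δ} ∋ x has {α, β, δ} ∩ (A ∖ {δ}) = ∅, so x is NOT a limit point.
Collecting: A' = {β}.


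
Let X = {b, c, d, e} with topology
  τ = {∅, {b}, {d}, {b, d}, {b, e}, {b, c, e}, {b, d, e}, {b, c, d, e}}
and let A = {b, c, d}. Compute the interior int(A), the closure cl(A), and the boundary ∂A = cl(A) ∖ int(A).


int(A) = {b, d}, cl(A) = {b, c, d, e}, ∂A = {c, e}.

Closed sets in (X, τ) are complements of opens:
  closed(X, τ) = {∅, {c}, {d}, {c, d}, {c, e}, {b, c, e}, {c, d, e}, {b, c, d, e}}.
int(A) = ⋃ {U ∈ τ : U ⊆ A}. Opens contained in A: ∅, {b}, {d}, {b, d}.
Taking the union of these: int(A) = {b, d}.
cl(A) = ⋂ {C closed : A ⊆ C}. Closed sets containing A: {b, c, d, e}.
Intersecting these: cl(A) = {b, c, d, e}.
∂A = cl(A) ∖ int(A) = {b, c, d, e} ∖ {b, d} = {c, e}.


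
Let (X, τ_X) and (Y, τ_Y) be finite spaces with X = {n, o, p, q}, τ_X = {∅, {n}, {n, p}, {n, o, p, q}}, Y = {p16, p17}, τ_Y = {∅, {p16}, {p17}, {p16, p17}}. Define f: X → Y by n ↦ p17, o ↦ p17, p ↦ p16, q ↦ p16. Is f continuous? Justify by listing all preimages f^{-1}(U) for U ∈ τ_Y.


f is NOT continuous.

Compute f^{-1}(U) for each U ∈ τ_Y:
  U = ∅: f^{-1}(U) = ∅ ∈ τ_X ✓.
  U = {p16}: f^{-1}(U) = {p, q} ∉ τ_X ✗.
  U = {p17}: f^{-1}(U) = {n, o} ∉ τ_X ✗.
  U = {p16, p17}: f^{-1}(U) = {n, o, p, q} ∈ τ_X ✓.
Found U = {p16} with f^{-1}(U) = {p, q} not in τ_X. Therefore f is NOT continuous.


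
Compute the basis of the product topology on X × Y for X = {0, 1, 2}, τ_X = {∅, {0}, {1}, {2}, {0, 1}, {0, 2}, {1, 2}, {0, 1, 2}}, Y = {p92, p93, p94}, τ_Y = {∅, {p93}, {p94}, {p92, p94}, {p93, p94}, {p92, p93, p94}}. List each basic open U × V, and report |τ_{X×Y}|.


Basis B = {∅ × ∅, {0} × {p93}, {0} × {p94}, {1} × {p93}, {1} × {p94}, {2} × {p93}, {2} × {p94}, {0} × {p92, p94}, {0} × {p93, p94}, {0, 1} × {p93}, {0, 2} × {p93}, {0, 1} × {p94}, {0, 2} × {p94}, {1} × {p92, p94}, {1} × {p93, p94}, {1, 2} × {p93}, {1, 2} × {p94}, {2} × {p92, p94}, {2} × {p93, p94}, {0} × {p92, p93, p94}, {0, 1, 2} × {p93}, {0, 1, 2} × {p94}, {1} × {p92, p93, p94}, {2} × {p92, p93, p94}, {0, 1} × {p92, p94}, {0, 2} × {p92, p94}, {0, 1} × {p93, p94}, {0, 2} × {p93, p94}, {1, 2} × {p92, p94}, {1, 2} × {p93, p94}, {0, 1} × {p92, p93, p94}, {0, 2} × {p92, p93, p94}, {0, 1, 2} × {p92, p94}, {0, 1, 2} × {p93, p94}, {1, 2} × {p92, p93, p94}, {0, 1, 2} × {p92, p93, p94}}; |τ_{X×Y}| = 216.

Enumerate products U × V with U ∈ τ_X, V ∈ τ_Y (deduplicated):
  ∅ × ∅ = {} (∅)
  {0} × {p93} = {(0,p93)}
  {0} × {p94} = {(0,p94)}
  {1} × {p93} = {(1,p93)}
  {1} × {p94} = {(1,p94)}
  {2} × {p93} = {(2,p93)}
  {2} × {p94} = {(2,p94)}
  {0} × {p92, p94} = {(0,p92), (0,p94)}
  {0} × {p93, p94} = {(0,p93), (0,p94)}
  {0, 1} × {p93} = {(0,p93), (1,p93)}
  {0, 2} × {p93} = {(0,p93), (2,p93)}
  {0, 1} × {p94} = {(0,p94), (1,p94)}
  {0, 2} × {p94} = {(0,p94), (2,p94)}
  {1} × {p92, p94} = {(1,p92), (1,p94)}
  {1} × {p93, p94} = {(1,p93), (1,p94)}
  {1, 2} × {p93} = {(1,p93), (2,p93)}
  {1, 2} × {p94} = {(1,p94), (2,p94)}
  {2} × {p92, p94} = {(2,p92), (2,p94)}
  {2} × {p93, p94} = {(2,p93), (2,p94)}
  {0} × {p92, p93, p94} = {(0,p92), (0,p93), (0,p94)}
  {0, 1, 2} × {p93} = {(0,p93), (1,p93), (2,p93)}
  {0, 1, 2} × {p94} = {(0,p94), (1,p94), (2,p94)}
  {1} × {p92, p93, p94} = {(1,p92), (1,p93), (1,p94)}
  {2} × {p92, p93, p94} = {(2,p92), (2,p93), (2,p94)}
  {0, 1} × {p92, p94} = {(0,p92), (0,p94), (1,p92), (1,p94)}
  {0, 2} × {p92, p94} = {(0,p92), (0,p94), (2,p92), (2,p94)}
  {0, 1} × {p93, p94} = {(0,p93), (0,p94), (1,p93), (1,p94)}
  {0, 2} × {p93, p94} = {(0,p93), (0,p94), (2,p93), (2,p94)}
  {1, 2} × {p92, p94} = {(1,p92), (1,p94), (2,p92), (2,p94)}
  {1, 2} × {p93, p94} = {(1,p93), (1,p94), (2,p93), (2,p94)}
  {0, 1} × {p92, p93, p94} = {(0,p92), (0,p93), (0,p94), (1,p92), (1,p93), (1,p94)}
  {0, 2} × {p92, p93, p94} = {(0,p92), (0,p93), (0,p94), (2,p92), (2,p93), (2,p94)}
  {0, 1, 2} × {p92, p94} = {(0,p92), (0,p94), (1,p92), (1,p94), (2,p92), (2,p94)}
  {0, 1, 2} × {p93, p94} = {(0,p93), (0,p94), (1,p93), (1,p94), (2,p93), (2,p94)}
  {1, 2} × {p92, p93, p94} = {(1,p92), (1,p93), (1,p94), (2,p92), (2,p93), (2,p94)}
  {0, 1, 2} × {p92, p93, p94} = {(0,p92), (0,p93), (0,p94), (1,p92), (1,p93), (1,p94), (2,p92), (2,p93), (2,p94)}
These 36 distinct sets form the basis B.
Close under arbitrary unions to get τ_{X×Y}; counting gives |τ_{X×Y}| = 216.


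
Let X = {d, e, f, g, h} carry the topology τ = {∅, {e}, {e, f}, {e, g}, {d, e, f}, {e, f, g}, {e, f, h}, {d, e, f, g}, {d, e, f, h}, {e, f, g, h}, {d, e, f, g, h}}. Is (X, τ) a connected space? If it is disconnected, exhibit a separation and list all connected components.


(X, τ) is connected.

Find clopen sets (U ∈ τ with X ∖ U ∈ τ):
  U = ∅, X ∖ U = {d, e, f, g, h} — both open, so U is clopen.
  U = {d, e, f, g, h}, X ∖ U = ∅ — both open, so U is clopen.
Only trivial clopens (∅ and X) exist, so (X, τ) is connected.
Compute connected components by grouping points that agree on all clopens:
  component: {d, e, f, g, h}


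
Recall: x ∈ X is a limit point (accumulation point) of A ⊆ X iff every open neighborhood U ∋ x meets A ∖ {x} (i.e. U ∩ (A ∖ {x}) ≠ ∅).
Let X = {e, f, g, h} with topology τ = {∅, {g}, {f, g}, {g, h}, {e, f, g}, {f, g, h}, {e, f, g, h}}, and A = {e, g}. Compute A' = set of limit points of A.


A' = {e, f, h}

For each x ∈ X, list the open sets U ∈ τ with x ∈ U, then check whether U ∩ (A ∖ {x}) ≠ ∅ for every such U.
  x = e: opens ∋ x are {e, f, g}, {e, f, g, h}; each meets A ∖ {e}, so x IS a limit point.
  x = f: opens ∋ x are {f, g}, {e, f, g}, {f, g, h}, {e, f, g, h}; each meets A ∖ {f}, so x IS a limit point.
  x = g: open {g} ∋ x has {g} ∩ (A ∖ {g}) = ∅, so x is NOT a limit point.
  x = h: opens ∋ x are {g, h}, {f, g, h}, {e, f, g, h}; each meets A ∖ {h}, so x IS a limit point.
Collecting: A' = {e, f, h}.


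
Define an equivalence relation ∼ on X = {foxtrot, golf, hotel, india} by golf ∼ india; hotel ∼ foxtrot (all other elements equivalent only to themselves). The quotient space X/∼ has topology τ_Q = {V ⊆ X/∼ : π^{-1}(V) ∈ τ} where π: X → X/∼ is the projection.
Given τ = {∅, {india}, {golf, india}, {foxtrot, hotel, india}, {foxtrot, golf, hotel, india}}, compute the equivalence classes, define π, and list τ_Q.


X/∼ = {[foxtrot=hotel], [golf=india]}; |τ_Q| = 3.

Equivalence classes: [foxtrot=hotel], [golf=india].
Quotient map π: X → X/∼ sends foxtrot ↦ [foxtrot=hotel], golf ↦ [golf=india], hotel ↦ [foxtrot=hotel], india ↦ [golf=india].
For each subset V ⊆ X/∼, compute π^{-1}(V) ⊆ X and check whether π^{-1}(V) ∈ τ. V is open in τ_Q iff π^{-1}(V) ∈ τ.
  V = {}: π^{-1}(V) = ∅ ∈ τ ✓.
  V = {[foxtrot=hotel]}: π^{-1}(V) = {foxtrot, hotel} ∉ τ ✗.
  V = {[golf=india]}: π^{-1}(V) = {golf, india} ∈ τ ✓.
  V = {[foxtrot=hotel], [golf=india]}: π^{-1}(V) = {foxtrot, golf, hotel, india} ∈ τ ✓.
Open sets in the quotient: τ_Q = {{}, {[golf=india]}, {[foxtrot=hotel], [golf=india]}} (3 elements).


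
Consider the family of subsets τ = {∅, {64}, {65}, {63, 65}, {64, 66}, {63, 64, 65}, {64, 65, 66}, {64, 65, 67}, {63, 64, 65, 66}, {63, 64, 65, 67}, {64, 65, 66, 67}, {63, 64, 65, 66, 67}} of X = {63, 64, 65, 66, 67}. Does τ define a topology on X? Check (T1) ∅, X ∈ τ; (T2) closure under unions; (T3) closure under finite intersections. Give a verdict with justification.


τ is NOT a topology on X.

Axiom (T1): ∅ ∈ τ? Yes; X ∈ τ? Yes.
Axiom (T2/T3): check pairwise unions and intersections of members of τ.
Counterexample for (T2): {64} ∪ {65} = {64, 65} ∉ τ. Therefore τ is NOT a topology.


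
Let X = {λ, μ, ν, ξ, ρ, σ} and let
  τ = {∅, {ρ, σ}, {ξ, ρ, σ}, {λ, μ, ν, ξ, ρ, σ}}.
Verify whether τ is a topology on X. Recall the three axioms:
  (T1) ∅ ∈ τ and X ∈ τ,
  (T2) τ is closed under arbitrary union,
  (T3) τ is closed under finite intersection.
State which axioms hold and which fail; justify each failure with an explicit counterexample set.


τ IS a topology on X.

Axiom (T1): ∅ ∈ τ? Yes; X ∈ τ? Yes.
Axiom (T2/T3): check pairwise unions and intersections of members of τ.
All pairwise intersections and unions checked — each lies in τ. Therefore τ satisfies (T1), (T2), (T3): it IS a topology on X.


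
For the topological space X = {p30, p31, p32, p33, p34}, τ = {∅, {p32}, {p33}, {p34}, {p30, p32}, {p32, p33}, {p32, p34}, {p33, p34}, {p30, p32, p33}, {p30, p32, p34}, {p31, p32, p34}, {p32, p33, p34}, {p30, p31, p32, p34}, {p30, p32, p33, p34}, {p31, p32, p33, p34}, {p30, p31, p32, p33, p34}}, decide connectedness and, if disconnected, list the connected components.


(X, τ) is disconnected; components = [{p33}, {p30, p31, p32, p34}].

Find clopen sets (U ∈ τ with X ∖ U ∈ τ):
  U = ∅, X ∖ U = {p30, p31, p32, p33, p34} — both open, so U is clopen.
  U = {p33}, X ∖ U = {p30, p31, p32, p34} — both open, so U is clopen.
  U = {p30, p31, p32, p34}, X ∖ U = {p33} — both open, so U is clopen.
  U = {p30, p31, p32, p33, p34}, X ∖ U = ∅ — both open, so U is clopen.
Nontrivial clopen(s) exist: e.g. {p33}. So (X, τ) is disconnected.
Compute connected components by grouping points that agree on all clopens:
  component: {p33}
  component: {p30, p31, p32, p34}


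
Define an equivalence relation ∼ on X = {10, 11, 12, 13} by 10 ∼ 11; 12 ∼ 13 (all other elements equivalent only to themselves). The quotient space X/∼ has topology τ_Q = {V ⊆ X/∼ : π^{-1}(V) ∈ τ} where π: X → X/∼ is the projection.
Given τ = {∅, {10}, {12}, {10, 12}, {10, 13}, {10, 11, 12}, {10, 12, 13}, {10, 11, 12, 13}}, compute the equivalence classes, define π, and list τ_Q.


X/∼ = {[10=11], [12=13]}; |τ_Q| = 2.

Equivalence classes: [10=11], [12=13].
Quotient map π: X → X/∼ sends 10 ↦ [10=11], 11 ↦ [10=11], 12 ↦ [12=13], 13 ↦ [12=13].
For each subset V ⊆ X/∼, compute π^{-1}(V) ⊆ X and check whether π^{-1}(V) ∈ τ. V is open in τ_Q iff π^{-1}(V) ∈ τ.
  V = {}: π^{-1}(V) = ∅ ∈ τ ✓.
  V = {[10=11]}: π^{-1}(V) = {10, 11} ∉ τ ✗.
  V = {[12=13]}: π^{-1}(V) = {12, 13} ∉ τ ✗.
  V = {[10=11], [12=13]}: π^{-1}(V) = {10, 11, 12, 13} ∈ τ ✓.
Open sets in the quotient: τ_Q = {{}, {[10=11], [12=13]}} (2 elements).


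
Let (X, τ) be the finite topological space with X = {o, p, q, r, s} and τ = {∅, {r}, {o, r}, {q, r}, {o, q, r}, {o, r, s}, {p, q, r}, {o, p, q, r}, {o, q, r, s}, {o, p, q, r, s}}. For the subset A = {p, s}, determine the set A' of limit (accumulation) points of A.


A' = ∅

For each x ∈ X, list the open sets U ∈ τ with x ∈ U, then check whether U ∩ (A ∖ {x}) ≠ ∅ for every such U.
  x = o: open {o, r} ∋ x has {o, r} ∩ (A ∖ {o}) = ∅, so x is NOT a limit point.
  x = p: open {p, q, r} ∋ x has {p, q, r} ∩ (A ∖ {p}) = ∅, so x is NOT a limit point.
  x = q: open {q, r} ∋ x has {q, r} ∩ (A ∖ {q}) = ∅, so x is NOT a limit point.
  x = r: open {r} ∋ x has {r} ∩ (A ∖ {r}) = ∅, so x is NOT a limit point.
  x = s: open {o, r, s} ∋ x has {o, r, s} ∩ (A ∖ {s}) = ∅, so x is NOT a limit point.
Collecting: A' = ∅.


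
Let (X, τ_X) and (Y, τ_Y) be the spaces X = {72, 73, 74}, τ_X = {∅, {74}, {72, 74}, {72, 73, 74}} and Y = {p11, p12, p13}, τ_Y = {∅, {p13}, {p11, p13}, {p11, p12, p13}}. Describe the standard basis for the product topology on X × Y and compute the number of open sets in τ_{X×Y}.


Basis B = {∅ × ∅, {74} × {p13}, {72, 74} × {p13}, {74} × {p11, p13}, {72, 73, 74} × {p13}, {74} × {p11, p12, p13}, {72, 74} × {p11, p13}, {72, 74} × {p11, p12, p13}, {72, 73, 74} × {p11, p13}, {72, 73, 74} × {p11, p12, p13}}; |τ_{X×Y}| = 20.

Enumerate products U × V with U ∈ τ_X, V ∈ τ_Y (deduplicated):
  ∅ × ∅ = {} (∅)
  {74} × {p13} = {(74,p13)}
  {72, 74} × {p13} = {(72,p13), (74,p13)}
  {74} × {p11, p13} = {(74,p11), (74,p13)}
  {72, 73, 74} × {p13} = {(72,p13), (73,p13), (74,p13)}
  {74} × {p11, p12, p13} = {(74,p11), (74,p12), (74,p13)}
  {72, 74} × {p11, p13} = {(72,p11), (72,p13), (74,p11), (74,p13)}
  {72, 74} × {p11, p12, p13} = {(72,p11), (72,p12), (72,p13), (74,p11), (74,p12), (74,p13)}
  {72, 73, 74} × {p11, p13} = {(72,p11), (72,p13), (73,p11), (73,p13), (74,p11), (74,p13)}
  {72, 73, 74} × {p11, p12, p13} = {(72,p11), (72,p12), (72,p13), (73,p11), (73,p12), (73,p13), (74,p11), (74,p12), (74,p13)}
These 10 distinct sets form the basis B.
Close under arbitrary unions to get τ_{X×Y}; counting gives |τ_{X×Y}| = 20.


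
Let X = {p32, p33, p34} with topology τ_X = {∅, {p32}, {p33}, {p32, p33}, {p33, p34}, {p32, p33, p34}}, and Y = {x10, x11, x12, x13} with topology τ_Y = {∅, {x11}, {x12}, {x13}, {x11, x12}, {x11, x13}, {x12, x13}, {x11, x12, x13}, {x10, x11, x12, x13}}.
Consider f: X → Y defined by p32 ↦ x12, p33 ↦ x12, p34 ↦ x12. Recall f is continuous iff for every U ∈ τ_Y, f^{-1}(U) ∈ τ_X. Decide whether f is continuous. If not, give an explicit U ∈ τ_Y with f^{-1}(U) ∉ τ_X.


f IS continuous.

Compute f^{-1}(U) for each U ∈ τ_Y:
  U = ∅: f^{-1}(U) = ∅ ∈ τ_X ✓.
  U = {x11}: f^{-1}(U) = ∅ ∈ τ_X ✓.
  U = {x12}: f^{-1}(U) = {p32, p33, p34} ∈ τ_X ✓.
  U = {x13}: f^{-1}(U) = ∅ ∈ τ_X ✓.
  U = {x11, x12}: f^{-1}(U) = {p32, p33, p34} ∈ τ_X ✓.
  U = {x11, x13}: f^{-1}(U) = ∅ ∈ τ_X ✓.
  U = {x12, x13}: f^{-1}(U) = {p32, p33, p34} ∈ τ_X ✓.
  U = {x11, x12, x13}: f^{-1}(U) = {p32, p33, p34} ∈ τ_X ✓.
  U = {x10, x11, x12, x13}: f^{-1}(U) = {p32, p33, p34} ∈ τ_X ✓.
Every preimage lies in τ_X, so f IS continuous.


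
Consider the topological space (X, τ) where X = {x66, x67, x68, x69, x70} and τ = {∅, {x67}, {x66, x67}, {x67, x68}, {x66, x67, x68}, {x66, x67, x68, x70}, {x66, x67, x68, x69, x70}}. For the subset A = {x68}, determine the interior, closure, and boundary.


int(A) = ∅, cl(A) = {x68, x69, x70}, ∂A = {x68, x69, x70}.

Closed sets in (X, τ) are complements of opens:
  closed(X, τ) = {∅, {x69}, {x69, x70}, {x66, x69, x70}, {x68, x69, x70}, {x66, x68, x69, x70}, {x66, x67, x68, x69, x70}}.
int(A) = ⋃ {U ∈ τ : U ⊆ A}. Opens contained in A: ∅.
Taking the union of these: int(A) = ∅.
cl(A) = ⋂ {C closed : A ⊆ C}. Closed sets containing A: {x68, x69, x70}, {x66, x68, x69, x70}, {x66, x67, x68, x69, x70}.
Intersecting these: cl(A) = {x68, x69, x70}.
∂A = cl(A) ∖ int(A) = {x68, x69, x70} ∖ ∅ = {x68, x69, x70}.


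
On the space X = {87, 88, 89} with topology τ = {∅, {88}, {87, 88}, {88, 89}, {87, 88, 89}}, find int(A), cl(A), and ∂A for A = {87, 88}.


int(A) = {87, 88}, cl(A) = {87, 88, 89}, ∂A = {89}.

Closed sets in (X, τ) are complements of opens:
  closed(X, τ) = {∅, {87}, {89}, {87, 89}, {87, 88, 89}}.
int(A) = ⋃ {U ∈ τ : U ⊆ A}. Opens contained in A: ∅, {88}, {87, 88}.
Taking the union of these: int(A) = {87, 88}.
cl(A) = ⋂ {C closed : A ⊆ C}. Closed sets containing A: {87, 88, 89}.
Intersecting these: cl(A) = {87, 88, 89}.
∂A = cl(A) ∖ int(A) = {87, 88, 89} ∖ {87, 88} = {89}.


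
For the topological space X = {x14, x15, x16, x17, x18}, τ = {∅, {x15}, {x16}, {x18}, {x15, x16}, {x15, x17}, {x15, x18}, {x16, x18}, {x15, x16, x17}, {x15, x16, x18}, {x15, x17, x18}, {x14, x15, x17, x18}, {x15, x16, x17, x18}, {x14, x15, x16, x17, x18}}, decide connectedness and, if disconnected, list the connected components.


(X, τ) is disconnected; components = [{x16}, {x14, x15, x17, x18}].

Find clopen sets (U ∈ τ with X ∖ U ∈ τ):
  U = ∅, X ∖ U = {x14, x15, x16, x17, x18} — both open, so U is clopen.
  U = {x16}, X ∖ U = {x14, x15, x17, x18} — both open, so U is clopen.
  U = {x14, x15, x17, x18}, X ∖ U = {x16} — both open, so U is clopen.
  U = {x14, x15, x16, x17, x18}, X ∖ U = ∅ — both open, so U is clopen.
Nontrivial clopen(s) exist: e.g. {x14, x15, x17, x18}. So (X, τ) is disconnected.
Compute connected components by grouping points that agree on all clopens:
  component: {x16}
  component: {x14, x15, x17, x18}


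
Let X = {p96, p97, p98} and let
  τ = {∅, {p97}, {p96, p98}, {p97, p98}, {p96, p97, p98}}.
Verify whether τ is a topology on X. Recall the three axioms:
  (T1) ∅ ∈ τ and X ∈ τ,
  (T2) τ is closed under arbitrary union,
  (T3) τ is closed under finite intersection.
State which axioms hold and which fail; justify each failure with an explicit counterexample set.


τ is NOT a topology on X.

Axiom (T1): ∅ ∈ τ? Yes; X ∈ τ? Yes.
Axiom (T2/T3): check pairwise unions and intersections of members of τ.
Counterexample for (T3): {p96, p98} ∩ {p97, p98} = {p98} ∉ τ. Therefore τ is NOT a topology.


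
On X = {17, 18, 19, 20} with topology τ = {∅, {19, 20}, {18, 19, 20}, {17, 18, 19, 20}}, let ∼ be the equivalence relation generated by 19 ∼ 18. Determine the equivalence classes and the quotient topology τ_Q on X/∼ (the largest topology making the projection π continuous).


X/∼ = {[17], [18=19], [20]}; |τ_Q| = 3.

Equivalence classes: [17], [18=19], [20].
Quotient map π: X → X/∼ sends 17 ↦ [17], 18 ↦ [18=19], 19 ↦ [18=19], 20 ↦ [20].
For each subset V ⊆ X/∼, compute π^{-1}(V) ⊆ X and check whether π^{-1}(V) ∈ τ. V is open in τ_Q iff π^{-1}(V) ∈ τ.
  V = {}: π^{-1}(V) = ∅ ∈ τ ✓.
  V = {[17]}: π^{-1}(V) = {17} ∉ τ ✗.
  V = {[18=19]}: π^{-1}(V) = {18, 19} ∉ τ ✗.
  V = {[17], [18=19]}: π^{-1}(V) = {17, 18, 19} ∉ τ ✗.
  V = {[20]}: π^{-1}(V) = {20} ∉ τ ✗.
  V = {[17], [20]}: π^{-1}(V) = {17, 20} ∉ τ ✗.
  V = {[18=19], [20]}: π^{-1}(V) = {18, 19, 20} ∈ τ ✓.
  V = {[17], [18=19], [20]}: π^{-1}(V) = {17, 18, 19, 20} ∈ τ ✓.
Open sets in the quotient: τ_Q = {{}, {[18=19], [20]}, {[17], [18=19], [20]}} (3 elements).


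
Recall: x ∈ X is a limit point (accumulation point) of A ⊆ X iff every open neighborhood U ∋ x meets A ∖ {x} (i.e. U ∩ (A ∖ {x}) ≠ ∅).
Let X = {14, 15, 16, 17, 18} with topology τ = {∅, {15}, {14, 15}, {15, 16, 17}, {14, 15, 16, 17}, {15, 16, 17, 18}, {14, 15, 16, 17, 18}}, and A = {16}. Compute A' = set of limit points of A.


A' = {17, 18}

For each x ∈ X, list the open sets U ∈ τ with x ∈ U, then check whether U ∩ (A ∖ {x}) ≠ ∅ for every such U.
  x = 14: open {14, 15} ∋ x has {14, 15} ∩ (A ∖ {14}) = ∅, so x is NOT a limit point.
  x = 15: open {15} ∋ x has {15} ∩ (A ∖ {15}) = ∅, so x is NOT a limit point.
  x = 16: open {15, 16, 17} ∋ x has {15, 16, 17} ∩ (A ∖ {16}) = ∅, so x is NOT a limit point.
  x = 17: opens ∋ x are {15, 16, 17}, {14, 15, 16, 17}, {15, 16, 17, 18}, {14, 15, 16, 17, 18}; each meets A ∖ {17}, so x IS a limit point.
  x = 18: opens ∋ x are {15, 16, 17, 18}, {14, 15, 16, 17, 18}; each meets A ∖ {18}, so x IS a limit point.
Collecting: A' = {17, 18}.


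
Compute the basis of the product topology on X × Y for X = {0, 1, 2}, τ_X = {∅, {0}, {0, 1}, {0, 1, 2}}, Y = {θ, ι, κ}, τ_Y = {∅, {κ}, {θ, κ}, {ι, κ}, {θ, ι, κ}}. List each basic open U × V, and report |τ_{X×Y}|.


Basis B = {∅ × ∅, {0} × {κ}, {0} × {θ, κ}, {0} × {ι, κ}, {0, 1} × {κ}, {0} × {θ, ι, κ}, {0, 1, 2} × {κ}, {0, 1} × {θ, κ}, {0, 1} × {ι, κ}, {0, 1} × {θ, ι, κ}, {0, 1, 2} × {θ, κ}, {0, 1, 2} × {ι, κ}, {0, 1, 2} × {θ, ι, κ}}; |τ_{X×Y}| = 30.

Enumerate products U × V with U ∈ τ_X, V ∈ τ_Y (deduplicated):
  ∅ × ∅ = {} (∅)
  {0} × {κ} = {(0,κ)}
  {0} × {θ, κ} = {(0,θ), (0,κ)}
  {0} × {ι, κ} = {(0,ι), (0,κ)}
  {0, 1} × {κ} = {(0,κ), (1,κ)}
  {0} × {θ, ι, κ} = {(0,θ), (0,ι), (0,κ)}
  {0, 1, 2} × {κ} = {(0,κ), (1,κ), (2,κ)}
  {0, 1} × {θ, κ} = {(0,θ), (0,κ), (1,θ), (1,κ)}
  {0, 1} × {ι, κ} = {(0,ι), (0,κ), (1,ι), (1,κ)}
  {0, 1} × {θ, ι, κ} = {(0,θ), (0,ι), (0,κ), (1,θ), (1,ι), (1,κ)}
  {0, 1, 2} × {θ, κ} = {(0,θ), (0,κ), (1,θ), (1,κ), (2,θ), (2,κ)}
  {0, 1, 2} × {ι, κ} = {(0,ι), (0,κ), (1,ι), (1,κ), (2,ι), (2,κ)}
  {0, 1, 2} × {θ, ι, κ} = {(0,θ), (0,ι), (0,κ), (1,θ), (1,ι), (1,κ), (2,θ), (2,ι), (2,κ)}
These 13 distinct sets form the basis B.
Close under arbitrary unions to get τ_{X×Y}; counting gives |τ_{X×Y}| = 30.


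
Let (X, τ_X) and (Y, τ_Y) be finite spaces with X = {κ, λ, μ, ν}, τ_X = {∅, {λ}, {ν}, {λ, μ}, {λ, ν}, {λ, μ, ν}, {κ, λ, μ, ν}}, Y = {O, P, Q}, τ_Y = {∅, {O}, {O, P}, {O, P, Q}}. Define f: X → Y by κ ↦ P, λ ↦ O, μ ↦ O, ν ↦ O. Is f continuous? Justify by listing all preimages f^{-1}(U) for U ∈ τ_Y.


f IS continuous.

Compute f^{-1}(U) for each U ∈ τ_Y:
  U = ∅: f^{-1}(U) = ∅ ∈ τ_X ✓.
  U = {O}: f^{-1}(U) = {λ, μ, ν} ∈ τ_X ✓.
  U = {O, P}: f^{-1}(U) = {κ, λ, μ, ν} ∈ τ_X ✓.
  U = {O, P, Q}: f^{-1}(U) = {κ, λ, μ, ν} ∈ τ_X ✓.
Every preimage lies in τ_X, so f IS continuous.


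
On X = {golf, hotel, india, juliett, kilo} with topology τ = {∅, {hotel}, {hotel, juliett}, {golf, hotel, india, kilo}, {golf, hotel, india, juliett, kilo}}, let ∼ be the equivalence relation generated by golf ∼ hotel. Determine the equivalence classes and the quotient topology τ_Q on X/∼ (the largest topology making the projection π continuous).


X/∼ = {[golf=hotel], [india], [juliett], [kilo]}; |τ_Q| = 3.

Equivalence classes: [golf=hotel], [india], [juliett], [kilo].
Quotient map π: X → X/∼ sends golf ↦ [golf=hotel], hotel ↦ [golf=hotel], india ↦ [india], juliett ↦ [juliett], kilo ↦ [kilo].
For each subset V ⊆ X/∼, compute π^{-1}(V) ⊆ X and check whether π^{-1}(V) ∈ τ. V is open in τ_Q iff π^{-1}(V) ∈ τ.
  V = {}: π^{-1}(V) = ∅ ∈ τ ✓.
  V = {[golf=hotel]}: π^{-1}(V) = {golf, hotel} ∉ τ ✗.
  V = {[india]}: π^{-1}(V) = {india} ∉ τ ✗.
  V = {[golf=hotel], [india]}: π^{-1}(V) = {golf, hotel, india} ∉ τ ✗.
  V = {[juliett]}: π^{-1}(V) = {juliett} ∉ τ ✗.
  V = {[golf=hotel], [juliett]}: π^{-1}(V) = {golf, hotel, juliett} ∉ τ ✗.
  V = {[india], [juliett]}: π^{-1}(V) = {india, juliett} ∉ τ ✗.
  V = {[golf=hotel], [india], [juliett]}: π^{-1}(V) = {golf, hotel, india, juliett} ∉ τ ✗.
  V = {[kilo]}: π^{-1}(V) = {kilo} ∉ τ ✗.
  V = {[golf=hotel], [kilo]}: π^{-1}(V) = {golf, hotel, kilo} ∉ τ ✗.
  V = {[india], [kilo]}: π^{-1}(V) = {india, kilo} ∉ τ ✗.
  V = {[golf=hotel], [india], [kilo]}: π^{-1}(V) = {golf, hotel, india, kilo} ∈ τ ✓.
  V = {[juliett], [kilo]}: π^{-1}(V) = {juliett, kilo} ∉ τ ✗.
  V = {[golf=hotel], [juliett], [kilo]}: π^{-1}(V) = {golf, hotel, juliett, kilo} ∉ τ ✗.
  V = {[india], [juliett], [kilo]}: π^{-1}(V) = {india, juliett, kilo} ∉ τ ✗.
  V = {[golf=hotel], [india], [juliett], [kilo]}: π^{-1}(V) = {golf, hotel, india, juliett, kilo} ∈ τ ✓.
Open sets in the quotient: τ_Q = {{}, {[golf=hotel], [india], [kilo]}, {[golf=hotel], [india], [juliett], [kilo]}} (3 elements).


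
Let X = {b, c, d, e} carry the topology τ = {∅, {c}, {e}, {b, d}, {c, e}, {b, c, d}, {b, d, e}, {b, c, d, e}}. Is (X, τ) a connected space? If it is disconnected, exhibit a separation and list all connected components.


(X, τ) is disconnected; components = [{c}, {e}, {b, d}].

Find clopen sets (U ∈ τ with X ∖ U ∈ τ):
  U = ∅, X ∖ U = {b, c, d, e} — both open, so U is clopen.
  U = {c}, X ∖ U = {b, d, e} — both open, so U is clopen.
  U = {e}, X ∖ U = {b, c, d} — both open, so U is clopen.
  U = {b, d}, X ∖ U = {c, e} — both open, so U is clopen.
  U = {c, e}, X ∖ U = {b, d} — both open, so U is clopen.
  U = {b, c, d}, X ∖ U = {e} — both open, so U is clopen.
  U = {b, d, e}, X ∖ U = {c} — both open, so U is clopen.
  U = {b, c, d, e}, X ∖ U = ∅ — both open, so U is clopen.
Nontrivial clopen(s) exist: e.g. {c}. So (X, τ) is disconnected.
Compute connected components by grouping points that agree on all clopens:
  component: {c}
  component: {e}
  component: {b, d}


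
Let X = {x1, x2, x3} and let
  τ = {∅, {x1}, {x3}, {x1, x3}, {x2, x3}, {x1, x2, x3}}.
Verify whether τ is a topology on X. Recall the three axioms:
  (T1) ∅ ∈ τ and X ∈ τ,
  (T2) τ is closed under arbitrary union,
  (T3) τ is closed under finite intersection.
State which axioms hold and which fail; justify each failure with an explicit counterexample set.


τ IS a topology on X.

Axiom (T1): ∅ ∈ τ? Yes; X ∈ τ? Yes.
Axiom (T2/T3): check pairwise unions and intersections of members of τ.
All pairwise intersections and unions checked — each lies in τ. Therefore τ satisfies (T1), (T2), (T3): it IS a topology on X.


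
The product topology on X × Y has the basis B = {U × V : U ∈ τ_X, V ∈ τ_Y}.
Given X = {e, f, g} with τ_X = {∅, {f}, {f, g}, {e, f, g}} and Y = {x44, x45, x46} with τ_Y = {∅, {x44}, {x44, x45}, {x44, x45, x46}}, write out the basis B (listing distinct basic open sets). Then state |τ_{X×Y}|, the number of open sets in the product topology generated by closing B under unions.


Basis B = {∅ × ∅, {f} × {x44}, {f} × {x44, x45}, {f, g} × {x44}, {e, f, g} × {x44}, {f} × {x44, x45, x46}, {f, g} × {x44, x45}, {e, f, g} × {x44, x45}, {f, g} × {x44, x45, x46}, {e, f, g} × {x44, x45, x46}}; |τ_{X×Y}| = 20.

Enumerate products U × V with U ∈ τ_X, V ∈ τ_Y (deduplicated):
  ∅ × ∅ = {} (∅)
  {f} × {x44} = {(f,x44)}
  {f} × {x44, x45} = {(f,x44), (f,x45)}
  {f, g} × {x44} = {(f,x44), (g,x44)}
  {e, f, g} × {x44} = {(e,x44), (f,x44), (g,x44)}
  {f} × {x44, x45, x46} = {(f,x44), (f,x45), (f,x46)}
  {f, g} × {x44, x45} = {(f,x44), (f,x45), (g,x44), (g,x45)}
  {e, f, g} × {x44, x45} = {(e,x44), (e,x45), (f,x44), (f,x45), (g,x44), (g,x45)}
  {f, g} × {x44, x45, x46} = {(f,x44), (f,x45), (f,x46), (g,x44), (g,x45), (g,x46)}
  {e, f, g} × {x44, x45, x46} = {(e,x44), (e,x45), (e,x46), (f,x44), (f,x45), (f,x46), (g,x44), (g,x45), (g,x46)}
These 10 distinct sets form the basis B.
Close under arbitrary unions to get τ_{X×Y}; counting gives |τ_{X×Y}| = 20.


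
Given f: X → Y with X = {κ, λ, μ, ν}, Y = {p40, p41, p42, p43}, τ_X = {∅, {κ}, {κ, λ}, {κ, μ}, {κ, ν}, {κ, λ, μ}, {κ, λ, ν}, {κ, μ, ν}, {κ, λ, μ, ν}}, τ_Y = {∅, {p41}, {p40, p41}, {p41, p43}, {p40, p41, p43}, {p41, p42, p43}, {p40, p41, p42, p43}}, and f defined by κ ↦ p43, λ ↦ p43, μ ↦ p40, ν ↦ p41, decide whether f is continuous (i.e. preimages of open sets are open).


f is NOT continuous.

Compute f^{-1}(U) for each U ∈ τ_Y:
  U = ∅: f^{-1}(U) = ∅ ∈ τ_X ✓.
  U = {p41}: f^{-1}(U) = {ν} ∉ τ_X ✗.
  U = {p40, p41}: f^{-1}(U) = {μ, ν} ∉ τ_X ✗.
  U = {p41, p43}: f^{-1}(U) = {κ, λ, ν} ∈ τ_X ✓.
  U = {p40, p41, p43}: f^{-1}(U) = {κ, λ, μ, ν} ∈ τ_X ✓.
  U = {p41, p42, p43}: f^{-1}(U) = {κ, λ, ν} ∈ τ_X ✓.
  U = {p40, p41, p42, p43}: f^{-1}(U) = {κ, λ, μ, ν} ∈ τ_X ✓.
Found U = {p41} with f^{-1}(U) = {ν} not in τ_X. Therefore f is NOT continuous.


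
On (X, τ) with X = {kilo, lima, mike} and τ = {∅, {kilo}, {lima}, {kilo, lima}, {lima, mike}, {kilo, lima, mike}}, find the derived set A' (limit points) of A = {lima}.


A' = {mike}

For each x ∈ X, list the open sets U ∈ τ with x ∈ U, then check whether U ∩ (A ∖ {x}) ≠ ∅ for every such U.
  x = kilo: open {kilo} ∋ x has {kilo} ∩ (A ∖ {kilo}) = ∅, so x is NOT a limit point.
  x = lima: open {lima} ∋ x has {lima} ∩ (A ∖ {lima}) = ∅, so x is NOT a limit point.
  x = mike: opens ∋ x are {lima, mike}, {kilo, lima, mike}; each meets A ∖ {mike}, so x IS a limit point.
Collecting: A' = {mike}.


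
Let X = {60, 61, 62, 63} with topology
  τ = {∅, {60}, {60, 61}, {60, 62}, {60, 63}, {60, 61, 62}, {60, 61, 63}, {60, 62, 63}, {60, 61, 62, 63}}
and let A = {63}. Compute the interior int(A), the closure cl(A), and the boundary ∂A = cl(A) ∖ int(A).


int(A) = ∅, cl(A) = {63}, ∂A = {63}.

Closed sets in (X, τ) are complements of opens:
  closed(X, τ) = {∅, {61}, {62}, {63}, {61, 62}, {61, 63}, {62, 63}, {61, 62, 63}, {60, 61, 62, 63}}.
int(A) = ⋃ {U ∈ τ : U ⊆ A}. Opens contained in A: ∅.
Taking the union of these: int(A) = ∅.
cl(A) = ⋂ {C closed : A ⊆ C}. Closed sets containing A: {63}, {61, 63}, {62, 63}, {61, 62, 63}, {60, 61, 62, 63}.
Intersecting these: cl(A) = {63}.
∂A = cl(A) ∖ int(A) = {63} ∖ ∅ = {63}.


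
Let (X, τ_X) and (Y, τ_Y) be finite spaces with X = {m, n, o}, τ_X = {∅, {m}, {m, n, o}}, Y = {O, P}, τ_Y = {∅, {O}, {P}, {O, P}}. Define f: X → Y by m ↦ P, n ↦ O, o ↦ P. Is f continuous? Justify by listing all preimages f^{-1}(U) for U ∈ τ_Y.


f is NOT continuous.

Compute f^{-1}(U) for each U ∈ τ_Y:
  U = ∅: f^{-1}(U) = ∅ ∈ τ_X ✓.
  U = {O}: f^{-1}(U) = {n} ∉ τ_X ✗.
  U = {P}: f^{-1}(U) = {m, o} ∉ τ_X ✗.
  U = {O, P}: f^{-1}(U) = {m, n, o} ∈ τ_X ✓.
Found U = {O} with f^{-1}(U) = {n} not in τ_X. Therefore f is NOT continuous.


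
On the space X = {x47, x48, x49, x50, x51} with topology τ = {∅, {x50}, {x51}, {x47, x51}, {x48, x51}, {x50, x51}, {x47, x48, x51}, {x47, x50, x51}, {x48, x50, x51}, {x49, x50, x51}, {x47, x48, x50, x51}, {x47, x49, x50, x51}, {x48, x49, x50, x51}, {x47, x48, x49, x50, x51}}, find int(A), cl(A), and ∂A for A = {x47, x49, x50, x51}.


int(A) = {x47, x49, x50, x51}, cl(A) = {x47, x48, x49, x50, x51}, ∂A = {x48}.

Closed sets in (X, τ) are complements of opens:
  closed(X, τ) = {∅, {x47}, {x48}, {x49}, {x47, x48}, {x47, x49}, {x48, x49}, {x49, x50}, {x47, x48, x49}, {x47, x49, x50}, {x48, x49, x50}, {x47, x48, x49, x50}, {x47, x48, x49, x51}, {x47, x48, x49, x50, x51}}.
int(A) = ⋃ {U ∈ τ : U ⊆ A}. Opens contained in A: ∅, {x50}, {x51}, {x47, x51}, {x50, x51}, {x47, x50, x51}, {x49, x50, x51}, {x47, x49, x50, x51}.
Taking the union of these: int(A) = {x47, x49, x50, x51}.
cl(A) = ⋂ {C closed : A ⊆ C}. Closed sets containing A: {x47, x48, x49, x50, x51}.
Intersecting these: cl(A) = {x47, x48, x49, x50, x51}.
∂A = cl(A) ∖ int(A) = {x47, x48, x49, x50, x51} ∖ {x47, x49, x50, x51} = {x48}.


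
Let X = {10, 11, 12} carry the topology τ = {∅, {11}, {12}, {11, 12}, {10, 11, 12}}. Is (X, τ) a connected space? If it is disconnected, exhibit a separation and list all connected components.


(X, τ) is connected.

Find clopen sets (U ∈ τ with X ∖ U ∈ τ):
  U = ∅, X ∖ U = {10, 11, 12} — both open, so U is clopen.
  U = {10, 11, 12}, X ∖ U = ∅ — both open, so U is clopen.
Only trivial clopens (∅ and X) exist, so (X, τ) is connected.
Compute connected components by grouping points that agree on all clopens:
  component: {10, 11, 12}


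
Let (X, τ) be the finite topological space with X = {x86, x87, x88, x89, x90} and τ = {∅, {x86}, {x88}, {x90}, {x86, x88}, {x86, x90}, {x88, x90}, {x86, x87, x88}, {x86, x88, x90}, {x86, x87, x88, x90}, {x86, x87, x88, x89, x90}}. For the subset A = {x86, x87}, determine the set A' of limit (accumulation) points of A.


A' = {x87, x89}

For each x ∈ X, list the open sets U ∈ τ with x ∈ U, then check whether U ∩ (A ∖ {x}) ≠ ∅ for every such U.
  x = x86: open {x86} ∋ x has {x86} ∩ (A ∖ {x86}) = ∅, so x is NOT a limit point.
  x = x87: opens ∋ x are {x86, x87, x88}, {x86, x87, x88, x90}, {x86, x87, x88, x89, x90}; each meets A ∖ {x87}, so x IS a limit point.
  x = x88: open {x88} ∋ x has {x88} ∩ (A ∖ {x88}) = ∅, so x is NOT a limit point.
  x = x89: opens ∋ x are {x86, x87, x88, x89, x90}; each meets A ∖ {x89}, so x IS a limit point.
  x = x90: open {x90} ∋ x has {x90} ∩ (A ∖ {x90}) = ∅, so x is NOT a limit point.
Collecting: A' = {x87, x89}.


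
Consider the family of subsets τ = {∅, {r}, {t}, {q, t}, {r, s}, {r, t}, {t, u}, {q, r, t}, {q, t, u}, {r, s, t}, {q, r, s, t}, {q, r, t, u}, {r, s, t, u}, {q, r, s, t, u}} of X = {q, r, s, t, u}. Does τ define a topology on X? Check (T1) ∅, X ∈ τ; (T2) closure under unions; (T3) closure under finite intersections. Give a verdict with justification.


τ is NOT a topology on X.

Axiom (T1): ∅ ∈ τ? Yes; X ∈ τ? Yes.
Axiom (T2/T3): check pairwise unions and intersections of members of τ.
Counterexample for (T2): {r} ∪ {t, u} = {r, t, u} ∉ τ. Therefore τ is NOT a topology.


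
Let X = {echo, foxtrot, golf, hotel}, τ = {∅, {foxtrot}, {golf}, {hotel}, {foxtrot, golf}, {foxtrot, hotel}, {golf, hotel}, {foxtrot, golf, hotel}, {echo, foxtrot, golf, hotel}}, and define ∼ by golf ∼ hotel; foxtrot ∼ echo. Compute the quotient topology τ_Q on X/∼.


X/∼ = {[echo=foxtrot], [golf=hotel]}; |τ_Q| = 3.

Equivalence classes: [echo=foxtrot], [golf=hotel].
Quotient map π: X → X/∼ sends echo ↦ [echo=foxtrot], foxtrot ↦ [echo=foxtrot], golf ↦ [golf=hotel], hotel ↦ [golf=hotel].
For each subset V ⊆ X/∼, compute π^{-1}(V) ⊆ X and check whether π^{-1}(V) ∈ τ. V is open in τ_Q iff π^{-1}(V) ∈ τ.
  V = {}: π^{-1}(V) = ∅ ∈ τ ✓.
  V = {[echo=foxtrot]}: π^{-1}(V) = {echo, foxtrot} ∉ τ ✗.
  V = {[golf=hotel]}: π^{-1}(V) = {golf, hotel} ∈ τ ✓.
  V = {[echo=foxtrot], [golf=hotel]}: π^{-1}(V) = {echo, foxtrot, golf, hotel} ∈ τ ✓.
Open sets in the quotient: τ_Q = {{}, {[golf=hotel]}, {[echo=foxtrot], [golf=hotel]}} (3 elements).


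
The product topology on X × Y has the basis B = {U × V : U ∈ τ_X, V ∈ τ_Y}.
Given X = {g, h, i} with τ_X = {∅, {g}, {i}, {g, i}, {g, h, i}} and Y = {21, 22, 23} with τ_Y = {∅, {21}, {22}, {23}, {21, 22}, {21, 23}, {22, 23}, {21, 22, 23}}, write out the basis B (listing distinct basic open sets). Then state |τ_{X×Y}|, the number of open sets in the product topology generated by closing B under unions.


Basis B = {∅ × ∅, {g} × {21}, {g} × {22}, {g} × {23}, {i} × {21}, {i} × {22}, {i} × {23}, {g} × {21, 22}, {g} × {21, 23}, {g, i} × {21}, {g} × {22, 23}, {g, i} × {22}, {g, i} × {23}, {i} × {21, 22}, {i} × {21, 23}, {i} × {22, 23}, {g} × {21, 22, 23}, {g, h, i} × {21}, {g, h, i} × {22}, {g, h, i} × {23}, {i} × {21, 22, 23}, {g, i} × {21, 22}, {g, i} × {21, 23}, {g, i} × {22, 23}, {g, i} × {21, 22, 23}, {g, h, i} × {21, 22}, {g, h, i} × {21, 23}, {g, h, i} × {22, 23}, {g, h, i} × {21, 22, 23}}; |τ_{X×Y}| = 125.

Enumerate products U × V with U ∈ τ_X, V ∈ τ_Y (deduplicated):
  ∅ × ∅ = {} (∅)
  {g} × {21} = {(g,21)}
  {g} × {22} = {(g,22)}
  {g} × {23} = {(g,23)}
  {i} × {21} = {(i,21)}
  {i} × {22} = {(i,22)}
  {i} × {23} = {(i,23)}
  {g} × {21, 22} = {(g,21), (g,22)}
  {g} × {21, 23} = {(g,21), (g,23)}
  {g, i} × {21} = {(g,21), (i,21)}
  {g} × {22, 23} = {(g,22), (g,23)}
  {g, i} × {22} = {(g,22), (i,22)}
  {g, i} × {23} = {(g,23), (i,23)}
  {i} × {21, 22} = {(i,21), (i,22)}
  {i} × {21, 23} = {(i,21), (i,23)}
  {i} × {22, 23} = {(i,22), (i,23)}
  {g} × {21, 22, 23} = {(g,21), (g,22), (g,23)}
  {g, h, i} × {21} = {(g,21), (h,21), (i,21)}
  {g, h, i} × {22} = {(g,22), (h,22), (i,22)}
  {g, h, i} × {23} = {(g,23), (h,23), (i,23)}
  {i} × {21, 22, 23} = {(i,21), (i,22), (i,23)}
  {g, i} × {21, 22} = {(g,21), (g,22), (i,21), (i,22)}
  {g, i} × {21, 23} = {(g,21), (g,23), (i,21), (i,23)}
  {g, i} × {22, 23} = {(g,22), (g,23), (i,22), (i,23)}
  {g, i} × {21, 22, 23} = {(g,21), (g,22), (g,23), (i,21), (i,22), (i,23)}
  {g, h, i} × {21, 22} = {(g,21), (g,22), (h,21), (h,22), (i,21), (i,22)}
  {g, h, i} × {21, 23} = {(g,21), (g,23), (h,21), (h,23), (i,21), (i,23)}
  {g, h, i} × {22, 23} = {(g,22), (g,23), (h,22), (h,23), (i,22), (i,23)}
  {g, h, i} × {21, 22, 23} = {(g,21), (g,22), (g,23), (h,21), (h,22), (h,23), (i,21), (i,22), (i,23)}
These 29 distinct sets form the basis B.
Close under arbitrary unions to get τ_{X×Y}; counting gives |τ_{X×Y}| = 125.


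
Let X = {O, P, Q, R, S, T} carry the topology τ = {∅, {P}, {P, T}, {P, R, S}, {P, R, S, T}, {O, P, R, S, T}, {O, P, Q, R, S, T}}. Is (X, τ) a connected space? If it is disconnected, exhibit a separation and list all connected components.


(X, τ) is connected.

Find clopen sets (U ∈ τ with X ∖ U ∈ τ):
  U = ∅, X ∖ U = {O, P, Q, R, S, T} — both open, so U is clopen.
  U = {O, P, Q, R, S, T}, X ∖ U = ∅ — both open, so U is clopen.
Only trivial clopens (∅ and X) exist, so (X, τ) is connected.
Compute connected components by grouping points that agree on all clopens:
  component: {O, P, Q, R, S, T}


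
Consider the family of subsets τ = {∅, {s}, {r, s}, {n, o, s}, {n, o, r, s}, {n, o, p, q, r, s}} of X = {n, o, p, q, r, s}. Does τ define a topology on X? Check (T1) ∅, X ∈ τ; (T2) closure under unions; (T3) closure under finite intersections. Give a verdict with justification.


τ IS a topology on X.

Axiom (T1): ∅ ∈ τ? Yes; X ∈ τ? Yes.
Axiom (T2/T3): check pairwise unions and intersections of members of τ.
All pairwise intersections and unions checked — each lies in τ. Therefore τ satisfies (T1), (T2), (T3): it IS a topology on X.


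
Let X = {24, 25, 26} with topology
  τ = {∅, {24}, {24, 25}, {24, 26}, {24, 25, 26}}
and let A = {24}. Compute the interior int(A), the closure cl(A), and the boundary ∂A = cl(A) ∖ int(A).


int(A) = {24}, cl(A) = {24, 25, 26}, ∂A = {25, 26}.

Closed sets in (X, τ) are complements of opens:
  closed(X, τ) = {∅, {25}, {26}, {25, 26}, {24, 25, 26}}.
int(A) = ⋃ {U ∈ τ : U ⊆ A}. Opens contained in A: ∅, {24}.
Taking the union of these: int(A) = {24}.
cl(A) = ⋂ {C closed : A ⊆ C}. Closed sets containing A: {24, 25, 26}.
Intersecting these: cl(A) = {24, 25, 26}.
∂A = cl(A) ∖ int(A) = {24, 25, 26} ∖ {24} = {25, 26}.


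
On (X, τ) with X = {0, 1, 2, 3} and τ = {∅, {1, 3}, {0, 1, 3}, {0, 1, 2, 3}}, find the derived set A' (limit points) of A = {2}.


A' = ∅

For each x ∈ X, list the open sets U ∈ τ with x ∈ U, then check whether U ∩ (A ∖ {x}) ≠ ∅ for every such U.
  x = 0: open {0, 1, 3} ∋ x has {0, 1, 3} ∩ (A ∖ {0}) = ∅, so x is NOT a limit point.
  x = 1: open {1, 3} ∋ x has {1, 3} ∩ (A ∖ {1}) = ∅, so x is NOT a limit point.
  x = 2: open {0, 1, 2, 3} ∋ x has {0, 1, 2, 3} ∩ (A ∖ {2}) = ∅, so x is NOT a limit point.
  x = 3: open {1, 3} ∋ x has {1, 3} ∩ (A ∖ {3}) = ∅, so x is NOT a limit point.
Collecting: A' = ∅.


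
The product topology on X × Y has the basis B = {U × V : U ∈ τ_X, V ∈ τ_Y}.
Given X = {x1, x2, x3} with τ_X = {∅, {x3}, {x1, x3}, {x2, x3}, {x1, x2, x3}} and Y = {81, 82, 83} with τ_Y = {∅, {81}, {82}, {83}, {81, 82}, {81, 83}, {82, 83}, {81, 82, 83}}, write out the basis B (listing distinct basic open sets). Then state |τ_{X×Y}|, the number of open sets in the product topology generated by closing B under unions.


Basis B = {∅ × ∅, {x3} × {81}, {x3} × {82}, {x3} × {83}, {x1, x3} × {81}, {x1, x3} × {82}, {x1, x3} × {83}, {x2, x3} × {81}, {x2, x3} × {82}, {x2, x3} × {83}, {x3} × {81, 82}, {x3} × {81, 83}, {x3} × {82, 83}, {x1, x2, x3} × {81}, {x1, x2, x3} × {82}, {x1, x2, x3} × {83}, {x3} × {81, 82, 83}, {x1, x3} × {81, 82}, {x1, x3} × {81, 83}, {x1, x3} × {82, 83}, {x2, x3} × {81, 82}, {x2, x3} × {81, 83}, {x2, x3} × {82, 83}, {x1, x3} × {81, 82, 83}, {x1, x2, x3} × {81, 82}, {x1, x2, x3} × {81, 83}, {x1, x2, x3} × {82, 83}, {x2, x3} × {81, 82, 83}, {x1, x2, x3} × {81, 82, 83}}; |τ_{X×Y}| = 125.

Enumerate products U × V with U ∈ τ_X, V ∈ τ_Y (deduplicated):
  ∅ × ∅ = {} (∅)
  {x3} × {81} = {(x3,81)}
  {x3} × {82} = {(x3,82)}
  {x3} × {83} = {(x3,83)}
  {x1, x3} × {81} = {(x1,81), (x3,81)}
  {x1, x3} × {82} = {(x1,82), (x3,82)}
  {x1, x3} × {83} = {(x1,83), (x3,83)}
  {x2, x3} × {81} = {(x2,81), (x3,81)}
  {x2, x3} × {82} = {(x2,82), (x3,82)}
  {x2, x3} × {83} = {(x2,83), (x3,83)}
  {x3} × {81, 82} = {(x3,81), (x3,82)}
  {x3} × {81, 83} = {(x3,81), (x3,83)}
  {x3} × {82, 83} = {(x3,82), (x3,83)}
  {x1, x2, x3} × {81} = {(x1,81), (x2,81), (x3,81)}
  {x1, x2, x3} × {82} = {(x1,82), (x2,82), (x3,82)}
  {x1, x2, x3} × {83} = {(x1,83), (x2,83), (x3,83)}
  {x3} × {81, 82, 83} = {(x3,81), (x3,82), (x3,83)}
  {x1, x3} × {81, 82} = {(x1,81), (x1,82), (x3,81), (x3,82)}
  {x1, x3} × {81, 83} = {(x1,81), (x1,83), (x3,81), (x3,83)}
  {x1, x3} × {82, 83} = {(x1,82), (x1,83), (x3,82), (x3,83)}
  {x2, x3} × {81, 82} = {(x2,81), (x2,82), (x3,81), (x3,82)}
  {x2, x3} × {81, 83} = {(x2,81), (x2,83), (x3,81), (x3,83)}
  {x2, x3} × {82, 83} = {(x2,82), (x2,83), (x3,82), (x3,83)}
  {x1, x3} × {81, 82, 83} = {(x1,81), (x1,82), (x1,83), (x3,81), (x3,82), (x3,83)}
  {x1, x2, x3} × {81, 82} = {(x1,81), (x1,82), (x2,81), (x2,82), (x3,81), (x3,82)}
  {x1, x2, x3} × {81, 83} = {(x1,81), (x1,83), (x2,81), (x2,83), (x3,81), (x3,83)}
  {x1, x2, x3} × {82, 83} = {(x1,82), (x1,83), (x2,82), (x2,83), (x3,82), (x3,83)}
  {x2, x3} × {81, 82, 83} = {(x2,81), (x2,82), (x2,83), (x3,81), (x3,82), (x3,83)}
  {x1, x2, x3} × {81, 82, 83} = {(x1,81), (x1,82), (x1,83), (x2,81), (x2,82), (x2,83), (x3,81), (x3,82), (x3,83)}
These 29 distinct sets form the basis B.
Close under arbitrary unions to get τ_{X×Y}; counting gives |τ_{X×Y}| = 125.
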